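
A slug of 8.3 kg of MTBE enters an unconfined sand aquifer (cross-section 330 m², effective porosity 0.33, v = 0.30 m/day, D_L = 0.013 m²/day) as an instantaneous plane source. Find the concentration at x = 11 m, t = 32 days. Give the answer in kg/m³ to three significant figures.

For an instantaneous plane source, C(x,t) = M/(n_e·A·√(4πDt)) · exp(−(x−vt)²/(4Dt)), with n_e·A the pore (flow) area.
Plume center vt = 0.30 × 32 = 9.6 m, so the well at 11 m is 1.4 m downgradient of the peak.
√(4πDt) = 2.286 m, giving peak height M/(n_e·A·√(4πDt)) = 8.3/(0.33 × 330 × 2.286) = 0.03334 kg/m³.
(x−vt)²/(4Dt) = (1.4)²/(4 × 0.013 × 32) = 1.178; exp(−1.178) = 0.3079.
C = 0.03334 × 0.3079 = 0.0103 kg/m³.

0.0103 kg/m³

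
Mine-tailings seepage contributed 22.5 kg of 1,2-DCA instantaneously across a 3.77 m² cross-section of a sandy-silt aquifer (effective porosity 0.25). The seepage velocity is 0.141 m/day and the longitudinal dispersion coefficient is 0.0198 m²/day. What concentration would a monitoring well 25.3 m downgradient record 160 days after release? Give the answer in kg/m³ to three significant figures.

For an instantaneous plane source, C(x,t) = M/(n_e·A·√(4πDt)) · exp(−(x−vt)²/(4Dt)), with n_e·A the pore (flow) area.
Plume center vt = 0.141 × 160 = 22.56 m, so the well at 25.3 m is 2.74 m downgradient of the peak.
√(4πDt) = 6.310 m, giving peak height M/(n_e·A·√(4πDt)) = 22.5/(0.25 × 3.77 × 6.310) = 3.783 kg/m³.
(x−vt)²/(4Dt) = (2.74)²/(4 × 0.0198 × 160) = 0.5925; exp(−0.5925) = 0.5529.
C = 3.783 × 0.5529 = 2.09 kg/m³.

2.09 kg/m³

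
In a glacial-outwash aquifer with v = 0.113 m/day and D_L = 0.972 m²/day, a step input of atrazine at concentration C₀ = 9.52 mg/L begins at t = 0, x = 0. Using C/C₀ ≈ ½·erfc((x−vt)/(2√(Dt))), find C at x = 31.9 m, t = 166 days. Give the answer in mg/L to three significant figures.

2.21 mg/L

For a continuous step input, C/C₀ ≈ ½·erfc((x−vt)/(2√(Dt))).
vt = 0.113 × 166 = 18.758 m and 2√(Dt) = 2√(0.972 × 166) = 25.40 m.
Argument (x−vt)/(2√(Dt)) = (31.9 − 18.758)/25.40 = 0.5174; ½·erfc(0.5174) = 0.2322.
C = 9.52 × 0.2322 = 2.21 mg/L.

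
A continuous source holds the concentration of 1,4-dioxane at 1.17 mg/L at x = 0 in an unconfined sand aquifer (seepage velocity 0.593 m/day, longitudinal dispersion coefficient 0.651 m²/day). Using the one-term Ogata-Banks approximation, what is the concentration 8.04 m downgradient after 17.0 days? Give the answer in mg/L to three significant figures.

For a continuous step input, C/C₀ ≈ ½·erfc((x−vt)/(2√(Dt))).
vt = 0.593 × 17.0 = 10.081 m and 2√(Dt) = 2√(0.651 × 17.0) = 6.653 m.
Argument (x−vt)/(2√(Dt)) = (8.04 − 10.081)/6.653 = -0.3068; ½·erfc(-0.3068) = 0.6678.
C = 1.17 × 0.6678 = 0.781 mg/L.

0.781 mg/L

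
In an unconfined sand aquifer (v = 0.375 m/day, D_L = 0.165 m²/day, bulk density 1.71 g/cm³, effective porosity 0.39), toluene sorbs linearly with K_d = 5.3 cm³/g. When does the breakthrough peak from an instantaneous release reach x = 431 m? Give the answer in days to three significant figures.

Retardation factor R = 1 + ρ_b·K_d/n = 1 + 1.71 × 5.3/0.39 = 24.24.
Sorption retards both mechanisms: v_R = v/R = 0.01547 m/day, D_R = D/R = 0.006807 m²/day.
Peak time from v_R²t² + 2D_R t − x² = 0: t = (√(D_R² + v_R²x²) − D_R)/v_R².
√(D_R² + v_R²x²) = √(0.006807² + 0.01547² × 431²) = 6.668; v_R² = 0.0002393.
t = (6.668 − 0.006807)/0.0002393 = 27800 days.

27800 days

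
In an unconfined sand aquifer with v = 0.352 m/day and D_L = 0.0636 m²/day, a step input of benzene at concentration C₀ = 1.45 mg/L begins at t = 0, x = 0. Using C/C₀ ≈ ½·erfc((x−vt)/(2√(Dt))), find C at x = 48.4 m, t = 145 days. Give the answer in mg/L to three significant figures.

For a continuous step input, C/C₀ ≈ ½·erfc((x−vt)/(2√(Dt))).
vt = 0.352 × 145 = 51.04 m and 2√(Dt) = 2√(0.0636 × 145) = 6.074 m.
Argument (x−vt)/(2√(Dt)) = (48.4 − 51.04)/6.074 = -0.4346; ½·erfc(-0.4346) = 0.7306.
C = 1.45 × 0.7306 = 1.06 mg/L.

1.06 mg/L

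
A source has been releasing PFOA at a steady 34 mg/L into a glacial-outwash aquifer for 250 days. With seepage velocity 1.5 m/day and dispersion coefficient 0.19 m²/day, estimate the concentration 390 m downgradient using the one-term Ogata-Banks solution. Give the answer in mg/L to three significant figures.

2.10 mg/L

For a continuous step input, C/C₀ ≈ ½·erfc((x−vt)/(2√(Dt))).
vt = 1.5 × 250 = 375 m and 2√(Dt) = 2√(0.19 × 250) = 13.78 m.
Argument (x−vt)/(2√(Dt)) = (390 − 375)/13.78 = 1.089; ½·erfc(1.089) = 0.06177.
C = 34 × 0.06177 = 2.10 mg/L.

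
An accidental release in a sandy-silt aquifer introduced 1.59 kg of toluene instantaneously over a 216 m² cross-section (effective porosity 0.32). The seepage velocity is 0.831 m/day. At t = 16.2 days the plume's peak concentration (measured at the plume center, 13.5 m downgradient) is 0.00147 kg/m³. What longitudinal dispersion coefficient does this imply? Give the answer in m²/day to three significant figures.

1.20 m²/day

At the plume center C_max = M/(n_e·A·√(4πDt)), so D = M²/(4πt·(n_e·A·C_max)²).
n_e·A·C_max = 0.32 × 216 × 0.00147 = 0.1016 kg/m.
D = 1.59²/(4π × 16.2 × 0.1016²) = 1.20 m²/day.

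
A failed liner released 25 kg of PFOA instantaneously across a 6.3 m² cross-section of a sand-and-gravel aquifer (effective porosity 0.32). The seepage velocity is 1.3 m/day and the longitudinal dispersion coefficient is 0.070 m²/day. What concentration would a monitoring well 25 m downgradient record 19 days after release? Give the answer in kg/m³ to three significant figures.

For an instantaneous plane source, C(x,t) = M/(n_e·A·√(4πDt)) · exp(−(x−vt)²/(4Dt)), with n_e·A the pore (flow) area.
Plume center vt = 1.3 × 19 = 24.7 m, so the well at 25 m is 0.3 m downgradient of the peak.
√(4πDt) = 4.088 m, giving peak height M/(n_e·A·√(4πDt)) = 25/(0.32 × 6.3 × 4.088) = 3.033 kg/m³.
(x−vt)²/(4Dt) = (0.3)²/(4 × 0.070 × 19) = 0.01692; exp(−0.01692) = 0.9832.
C = 3.033 × 0.9832 = 2.98 kg/m³.

2.98 kg/m³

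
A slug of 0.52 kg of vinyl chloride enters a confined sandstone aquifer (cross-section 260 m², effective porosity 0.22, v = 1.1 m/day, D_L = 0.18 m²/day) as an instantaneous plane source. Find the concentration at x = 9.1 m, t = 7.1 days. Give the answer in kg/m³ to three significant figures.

For an instantaneous plane source, C(x,t) = M/(n_e·A·√(4πDt)) · exp(−(x−vt)²/(4Dt)), with n_e·A the pore (flow) area.
Plume center vt = 1.1 × 7.1 = 7.81 m, so the well at 9.1 m is 1.29 m downgradient of the peak.
√(4πDt) = 4.007 m, giving peak height M/(n_e·A·√(4πDt)) = 0.52/(0.22 × 260 × 4.007) = 0.002269 kg/m³.
(x−vt)²/(4Dt) = (1.29)²/(4 × 0.18 × 7.1) = 0.3255; exp(−0.3255) = 0.7222.
C = 0.002269 × 0.7222 = 0.00164 kg/m³.

0.00164 kg/m³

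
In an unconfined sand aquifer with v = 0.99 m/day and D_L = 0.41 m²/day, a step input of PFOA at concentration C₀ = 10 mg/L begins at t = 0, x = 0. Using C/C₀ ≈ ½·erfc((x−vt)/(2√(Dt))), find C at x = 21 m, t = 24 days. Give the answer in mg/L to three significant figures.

For a continuous step input, C/C₀ ≈ ½·erfc((x−vt)/(2√(Dt))).
vt = 0.99 × 24 = 23.76 m and 2√(Dt) = 2√(0.41 × 24) = 6.274 m.
Argument (x−vt)/(2√(Dt)) = (21 − 23.76)/6.274 = -0.4399; ½·erfc(-0.4399) = 0.7331.
C = 10 × 0.7331 = 7.33 mg/L.

7.33 mg/L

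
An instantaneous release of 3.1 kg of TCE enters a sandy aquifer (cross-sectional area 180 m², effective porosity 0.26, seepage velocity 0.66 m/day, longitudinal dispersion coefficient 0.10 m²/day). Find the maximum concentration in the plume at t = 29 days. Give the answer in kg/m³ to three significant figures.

0.0110 kg/m³

The peak of an instantaneous 1D plume sits at x = vt; there the Gaussian factor is 1 and C_max = M/(n_e·A·√(4πDt)), where n_e·A is the pore area the mass is dissolved in.
√(4πDt) = √(4π × 0.10 × 29) = 6.037 m, so C_max = 3.1/(0.26 × 180 × 6.037) = 0.0110 kg/m³.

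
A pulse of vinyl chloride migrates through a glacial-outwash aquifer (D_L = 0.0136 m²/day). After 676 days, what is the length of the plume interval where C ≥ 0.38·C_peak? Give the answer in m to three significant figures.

11.9 m

The plume is Gaussian with σ = √(2Dt) = √(2 × 0.0136 × 676) = 4.288 m.
C/C_peak = exp(−Δx²/(2σ²)) = 0.38 ⇒ Δx = σ·√(−2 ln 0.38) = 4.288 × 1.391 = 5.965 m.
Width = 2Δx = 11.9 m.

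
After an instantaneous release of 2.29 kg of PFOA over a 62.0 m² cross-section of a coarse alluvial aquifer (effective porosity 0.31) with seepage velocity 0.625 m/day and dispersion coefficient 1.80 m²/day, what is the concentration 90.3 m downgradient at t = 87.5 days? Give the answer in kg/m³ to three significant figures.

For an instantaneous plane source, C(x,t) = M/(n_e·A·√(4πDt)) · exp(−(x−vt)²/(4Dt)), with n_e·A the pore (flow) area.
Plume center vt = 0.625 × 87.5 = 54.6875 m, so the well at 90.3 m is 35.6125 m downgradient of the peak.
√(4πDt) = 44.49 m, giving peak height M/(n_e·A·√(4πDt)) = 2.29/(0.31 × 62.0 × 44.49) = 0.002678 kg/m³.
(x−vt)²/(4Dt) = (35.6125)²/(4 × 1.80 × 87.5) = 2.013; exp(−2.013) = 0.1336.
C = 0.002678 × 0.1336 = 0.000358 kg/m³.

0.000358 kg/m³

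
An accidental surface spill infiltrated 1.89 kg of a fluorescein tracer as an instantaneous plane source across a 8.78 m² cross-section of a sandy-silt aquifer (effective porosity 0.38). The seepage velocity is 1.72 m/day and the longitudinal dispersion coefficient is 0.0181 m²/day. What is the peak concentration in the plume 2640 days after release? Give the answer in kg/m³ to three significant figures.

The peak of an instantaneous 1D plume sits at x = vt; there the Gaussian factor is 1 and C_max = M/(n_e·A·√(4πDt)), where n_e·A is the pore area the mass is dissolved in.
√(4πDt) = √(4π × 0.0181 × 2640) = 24.50 m, so C_max = 1.89/(0.38 × 8.78 × 24.50) = 0.0231 kg/m³.

0.0231 kg/m³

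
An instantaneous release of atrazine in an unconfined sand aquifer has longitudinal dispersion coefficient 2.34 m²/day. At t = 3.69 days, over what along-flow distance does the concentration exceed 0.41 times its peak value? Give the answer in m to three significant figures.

11.1 m

The plume is Gaussian with σ = √(2Dt) = √(2 × 2.34 × 3.69) = 4.156 m.
C/C_peak = exp(−Δx²/(2σ²)) = 0.41 ⇒ Δx = σ·√(−2 ln 0.41) = 4.156 × 1.335 = 5.548 m.
Width = 2Δx = 11.1 m.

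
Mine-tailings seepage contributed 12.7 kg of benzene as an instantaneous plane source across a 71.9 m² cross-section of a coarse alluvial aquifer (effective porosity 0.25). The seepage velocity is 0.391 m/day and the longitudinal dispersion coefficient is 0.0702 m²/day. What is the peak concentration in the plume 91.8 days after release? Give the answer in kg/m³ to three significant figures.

The peak of an instantaneous 1D plume sits at x = vt; there the Gaussian factor is 1 and C_max = M/(n_e·A·√(4πDt)), where n_e·A is the pore area the mass is dissolved in.
√(4πDt) = √(4π × 0.0702 × 91.8) = 8.999 m, so C_max = 12.7/(0.25 × 71.9 × 8.999) = 0.0785 kg/m³.

0.0785 kg/m³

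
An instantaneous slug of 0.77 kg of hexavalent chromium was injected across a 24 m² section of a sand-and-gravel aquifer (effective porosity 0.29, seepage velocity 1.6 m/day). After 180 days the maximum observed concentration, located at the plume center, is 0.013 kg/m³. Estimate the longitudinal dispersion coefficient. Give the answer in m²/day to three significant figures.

0.0320 m²/day

At the plume center C_max = M/(n_e·A·√(4πDt)), so D = M²/(4πt·(n_e·A·C_max)²).
n_e·A·C_max = 0.29 × 24 × 0.013 = 0.09048 kg/m.
D = 0.77²/(4π × 180 × 0.09048²) = 0.0320 m²/day.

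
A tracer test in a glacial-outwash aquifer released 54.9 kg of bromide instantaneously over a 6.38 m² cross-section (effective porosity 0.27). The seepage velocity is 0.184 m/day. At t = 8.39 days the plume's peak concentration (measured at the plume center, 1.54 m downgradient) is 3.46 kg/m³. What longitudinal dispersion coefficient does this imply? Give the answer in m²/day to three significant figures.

At the plume center C_max = M/(n_e·A·√(4πDt)), so D = M²/(4πt·(n_e·A·C_max)²).
n_e·A·C_max = 0.27 × 6.38 × 3.46 = 5.960 kg/m.
D = 54.9²/(4π × 8.39 × 5.960²) = 0.805 m²/day.

0.805 m²/day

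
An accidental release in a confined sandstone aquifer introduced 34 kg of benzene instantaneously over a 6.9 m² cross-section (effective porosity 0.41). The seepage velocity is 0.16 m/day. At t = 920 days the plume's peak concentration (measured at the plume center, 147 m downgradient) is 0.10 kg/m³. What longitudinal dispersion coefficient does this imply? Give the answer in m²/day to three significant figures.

At the plume center C_max = M/(n_e·A·√(4πDt)), so D = M²/(4πt·(n_e·A·C_max)²).
n_e·A·C_max = 0.41 × 6.9 × 0.10 = 0.2829 kg/m.
D = 34²/(4π × 920 × 0.2829²) = 1.25 m²/day.

1.25 m²/day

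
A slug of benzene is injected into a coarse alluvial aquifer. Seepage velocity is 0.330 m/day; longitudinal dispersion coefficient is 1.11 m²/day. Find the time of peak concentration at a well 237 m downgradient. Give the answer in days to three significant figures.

708 days

For the 1D instantaneous-source solution, setting ∂C/∂t = 0 at fixed x gives v²t² + 2Dt − x² = 0, so t = (√(D² + v²x²) − D)/v².
√(D² + v²x²) = √(1.11² + 0.330² × 237²) = 78.22; v² = 0.1089.
t = (78.22 − 1.11)/0.1089 = 708 days (vs. the pure-advection estimate x/v = 718 d).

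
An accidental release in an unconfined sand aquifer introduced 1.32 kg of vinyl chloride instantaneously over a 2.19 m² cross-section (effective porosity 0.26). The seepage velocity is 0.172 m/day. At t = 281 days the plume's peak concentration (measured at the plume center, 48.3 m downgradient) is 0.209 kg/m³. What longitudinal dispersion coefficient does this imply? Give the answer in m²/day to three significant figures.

0.0348 m²/day

At the plume center C_max = M/(n_e·A·√(4πDt)), so D = M²/(4πt·(n_e·A·C_max)²).
n_e·A·C_max = 0.26 × 2.19 × 0.209 = 0.1190 kg/m.
D = 1.32²/(4π × 281 × 0.1190²) = 0.0348 m²/day.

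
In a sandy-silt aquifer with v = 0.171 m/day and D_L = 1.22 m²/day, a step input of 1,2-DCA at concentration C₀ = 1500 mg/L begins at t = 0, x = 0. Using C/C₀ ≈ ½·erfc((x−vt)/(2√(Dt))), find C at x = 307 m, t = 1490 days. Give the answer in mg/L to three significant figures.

290 mg/L

For a continuous step input, C/C₀ ≈ ½·erfc((x−vt)/(2√(Dt))).
vt = 0.171 × 1490 = 254.79 m and 2√(Dt) = 2√(1.22 × 1490) = 85.27 m.
Argument (x−vt)/(2√(Dt)) = (307 − 254.79)/85.27 = 0.6123; ½·erfc(0.6123) = 0.1933.
C = 1500 × 0.1933 = 290 mg/L.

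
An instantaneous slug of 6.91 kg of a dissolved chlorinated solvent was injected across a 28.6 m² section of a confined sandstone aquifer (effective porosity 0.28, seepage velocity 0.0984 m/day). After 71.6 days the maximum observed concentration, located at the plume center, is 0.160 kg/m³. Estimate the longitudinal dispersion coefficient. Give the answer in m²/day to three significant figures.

0.0323 m²/day

At the plume center C_max = M/(n_e·A·√(4πDt)), so D = M²/(4πt·(n_e·A·C_max)²).
n_e·A·C_max = 0.28 × 28.6 × 0.160 = 1.281 kg/m.
D = 6.91²/(4π × 71.6 × 1.281²) = 0.0323 m²/day.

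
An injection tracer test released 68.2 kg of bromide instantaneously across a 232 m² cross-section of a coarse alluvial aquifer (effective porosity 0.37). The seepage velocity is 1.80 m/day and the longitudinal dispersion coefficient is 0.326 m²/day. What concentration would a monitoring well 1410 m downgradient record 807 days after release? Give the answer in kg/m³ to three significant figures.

0.00246 kg/m³

For an instantaneous plane source, C(x,t) = M/(n_e·A·√(4πDt)) · exp(−(x−vt)²/(4Dt)), with n_e·A the pore (flow) area.
Plume center vt = 1.80 × 807 = 1452.6 m, so the well at 1410 m is 42.6 m upgradient of the peak.
√(4πDt) = 57.50 m, giving peak height M/(n_e·A·√(4πDt)) = 68.2/(0.37 × 232 × 57.50) = 0.01382 kg/m³.
(x−vt)²/(4Dt) = (-42.6)²/(4 × 0.326 × 807) = 1.725; exp(−1.725) = 0.1782.
C = 0.01382 × 0.1782 = 0.00246 kg/m³.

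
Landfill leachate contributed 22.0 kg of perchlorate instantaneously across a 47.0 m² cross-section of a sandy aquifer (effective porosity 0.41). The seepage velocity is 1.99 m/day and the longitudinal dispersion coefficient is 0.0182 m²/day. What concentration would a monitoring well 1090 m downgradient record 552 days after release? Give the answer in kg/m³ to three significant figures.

For an instantaneous plane source, C(x,t) = M/(n_e·A·√(4πDt)) · exp(−(x−vt)²/(4Dt)), with n_e·A the pore (flow) area.
Plume center vt = 1.99 × 552 = 1098.48 m, so the well at 1090 m is 8.48 m upgradient of the peak.
√(4πDt) = 11.24 m, giving peak height M/(n_e·A·√(4πDt)) = 22.0/(0.41 × 47.0 × 11.24) = 0.1016 kg/m³.
(x−vt)²/(4Dt) = (-8.48)²/(4 × 0.0182 × 552) = 1.789; exp(−1.789) = 0.1671.
C = 0.1016 × 0.1671 = 0.0170 kg/m³.

0.0170 kg/m³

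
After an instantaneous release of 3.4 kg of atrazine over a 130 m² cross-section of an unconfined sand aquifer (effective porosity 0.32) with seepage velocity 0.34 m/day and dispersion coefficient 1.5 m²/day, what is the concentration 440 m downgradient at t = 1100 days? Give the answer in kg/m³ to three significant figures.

0.000293 kg/m³

For an instantaneous plane source, C(x,t) = M/(n_e·A·√(4πDt)) · exp(−(x−vt)²/(4Dt)), with n_e·A the pore (flow) area.
Plume center vt = 0.34 × 1100 = 374 m, so the well at 440 m is 66 m downgradient of the peak.
√(4πDt) = 144.0 m, giving peak height M/(n_e·A·√(4πDt)) = 3.4/(0.32 × 130 × 144.0) = 0.0005676 kg/m³.
(x−vt)²/(4Dt) = (66)²/(4 × 1.5 × 1100) = 0.6600; exp(−0.6600) = 0.5169.
C = 0.0005676 × 0.5169 = 0.000293 kg/m³.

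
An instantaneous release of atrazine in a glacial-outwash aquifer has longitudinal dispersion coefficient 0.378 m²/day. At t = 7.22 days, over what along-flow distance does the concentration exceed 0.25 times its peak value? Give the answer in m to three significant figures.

7.78 m

The plume is Gaussian with σ = √(2Dt) = √(2 × 0.378 × 7.22) = 2.336 m.
C/C_peak = exp(−Δx²/(2σ²)) = 0.25 ⇒ Δx = σ·√(−2 ln 0.25) = 2.336 × 1.665 = 3.889 m.
Width = 2Δx = 7.78 m.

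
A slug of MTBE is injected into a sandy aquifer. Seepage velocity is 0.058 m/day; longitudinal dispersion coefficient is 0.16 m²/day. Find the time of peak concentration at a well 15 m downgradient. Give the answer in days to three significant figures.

215 days

For the 1D instantaneous-source solution, setting ∂C/∂t = 0 at fixed x gives v²t² + 2Dt − x² = 0, so t = (√(D² + v²x²) − D)/v².
√(D² + v²x²) = √(0.16² + 0.058² × 15²) = 0.8846; v² = 0.003364.
t = (0.8846 − 0.16)/0.003364 = 215 days (vs. the pure-advection estimate x/v = 259 d).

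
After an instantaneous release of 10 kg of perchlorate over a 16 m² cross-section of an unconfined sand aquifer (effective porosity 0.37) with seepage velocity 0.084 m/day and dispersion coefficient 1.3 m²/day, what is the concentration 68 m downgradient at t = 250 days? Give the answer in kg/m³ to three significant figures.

For an instantaneous plane source, C(x,t) = M/(n_e·A·√(4πDt)) · exp(−(x−vt)²/(4Dt)), with n_e·A the pore (flow) area.
Plume center vt = 0.084 × 250 = 21 m, so the well at 68 m is 47 m downgradient of the peak.
√(4πDt) = 63.91 m, giving peak height M/(n_e·A·√(4πDt)) = 10/(0.37 × 16 × 63.91) = 0.02643 kg/m³.
(x−vt)²/(4Dt) = (47)²/(4 × 1.3 × 250) = 1.699; exp(−1.699) = 0.1829.
C = 0.02643 × 0.1829 = 0.00483 kg/m³.

0.00483 kg/m³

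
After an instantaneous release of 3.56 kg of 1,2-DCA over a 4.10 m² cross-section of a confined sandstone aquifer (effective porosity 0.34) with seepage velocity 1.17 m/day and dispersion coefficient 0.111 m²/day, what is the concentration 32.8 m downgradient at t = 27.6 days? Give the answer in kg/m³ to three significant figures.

For an instantaneous plane source, C(x,t) = M/(n_e·A·√(4πDt)) · exp(−(x−vt)²/(4Dt)), with n_e·A the pore (flow) area.
Plume center vt = 1.17 × 27.6 = 32.292 m, so the well at 32.8 m is 0.508 m downgradient of the peak.
√(4πDt) = 6.205 m, giving peak height M/(n_e·A·√(4πDt)) = 3.56/(0.34 × 4.10 × 6.205) = 0.4116 kg/m³.
(x−vt)²/(4Dt) = (0.508)²/(4 × 0.111 × 27.6) = 0.02106; exp(−0.02106) = 0.9792.
C = 0.4116 × 0.9792 = 0.403 kg/m³.

0.403 kg/m³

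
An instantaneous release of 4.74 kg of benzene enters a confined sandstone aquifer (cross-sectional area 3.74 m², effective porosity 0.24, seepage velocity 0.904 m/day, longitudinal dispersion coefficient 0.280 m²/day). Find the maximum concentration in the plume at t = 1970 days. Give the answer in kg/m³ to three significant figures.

The peak of an instantaneous 1D plume sits at x = vt; there the Gaussian factor is 1 and C_max = M/(n_e·A·√(4πDt)), where n_e·A is the pore area the mass is dissolved in.
√(4πDt) = √(4π × 0.280 × 1970) = 83.26 m, so C_max = 4.74/(0.24 × 3.74 × 83.26) = 0.0634 kg/m³.

0.0634 kg/m³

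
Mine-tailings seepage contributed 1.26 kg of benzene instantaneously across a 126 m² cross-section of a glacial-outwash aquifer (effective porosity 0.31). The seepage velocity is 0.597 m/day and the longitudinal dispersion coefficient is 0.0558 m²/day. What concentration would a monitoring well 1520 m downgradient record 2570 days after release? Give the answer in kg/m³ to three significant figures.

For an instantaneous plane source, C(x,t) = M/(n_e·A·√(4πDt)) · exp(−(x−vt)²/(4Dt)), with n_e·A the pore (flow) area.
Plume center vt = 0.597 × 2570 = 1534.29 m, so the well at 1520 m is 14.29 m upgradient of the peak.
√(4πDt) = 42.45 m, giving peak height M/(n_e·A·√(4πDt)) = 1.26/(0.31 × 126 × 42.45) = 0.0007599 kg/m³.
(x−vt)²/(4Dt) = (-14.29)²/(4 × 0.0558 × 2570) = 0.3560; exp(−0.3560) = 0.7005.
C = 0.0007599 × 0.7005 = 0.000532 kg/m³.

0.000532 kg/m³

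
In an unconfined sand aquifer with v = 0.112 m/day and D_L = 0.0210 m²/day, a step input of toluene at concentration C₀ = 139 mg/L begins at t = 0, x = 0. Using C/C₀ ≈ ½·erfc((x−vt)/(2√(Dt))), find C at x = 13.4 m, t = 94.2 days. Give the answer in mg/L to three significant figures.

For a continuous step input, C/C₀ ≈ ½·erfc((x−vt)/(2√(Dt))).
vt = 0.112 × 94.2 = 10.5504 m and 2√(Dt) = 2√(0.0210 × 94.2) = 2.813 m.
Argument (x−vt)/(2√(Dt)) = (13.4 − 10.5504)/2.813 = 1.013; ½·erfc(1.013) = 0.07599.
C = 139 × 0.07599 = 10.6 mg/L.

10.6 mg/L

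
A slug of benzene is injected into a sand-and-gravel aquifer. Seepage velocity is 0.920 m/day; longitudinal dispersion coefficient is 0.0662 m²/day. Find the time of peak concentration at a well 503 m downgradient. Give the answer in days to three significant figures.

For the 1D instantaneous-source solution, setting ∂C/∂t = 0 at fixed x gives v²t² + 2Dt − x² = 0, so t = (√(D² + v²x²) − D)/v².
√(D² + v²x²) = √(0.0662² + 0.920² × 503²) = 462.8; v² = 0.8464.
t = (462.8 − 0.0662)/0.8464 = 547 days (vs. the pure-advection estimate x/v = 547 d).

547 days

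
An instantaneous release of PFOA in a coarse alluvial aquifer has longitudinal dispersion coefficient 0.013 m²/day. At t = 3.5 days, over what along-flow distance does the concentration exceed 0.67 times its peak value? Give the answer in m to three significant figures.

0.540 m

The plume is Gaussian with σ = √(2Dt) = √(2 × 0.013 × 3.5) = 0.3017 m.
C/C_peak = exp(−Δx²/(2σ²)) = 0.67 ⇒ Δx = σ·√(−2 ln 0.67) = 0.3017 × 0.8950 = 0.2700 m.
Width = 2Δx = 0.540 m.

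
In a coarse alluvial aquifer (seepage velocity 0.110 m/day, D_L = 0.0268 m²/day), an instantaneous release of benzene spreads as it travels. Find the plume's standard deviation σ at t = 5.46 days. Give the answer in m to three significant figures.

0.541 m

Dispersive spreading gives a Gaussian with σ² = 2Dt; advection only shifts the center.
σ = √(2 × 0.0268 × 5.46) = 0.541 m.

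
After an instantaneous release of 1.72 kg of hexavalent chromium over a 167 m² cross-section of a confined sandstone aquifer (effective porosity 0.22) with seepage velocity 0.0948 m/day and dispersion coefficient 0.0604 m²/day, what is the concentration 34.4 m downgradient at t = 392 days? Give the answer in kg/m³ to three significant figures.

0.00250 kg/m³

For an instantaneous plane source, C(x,t) = M/(n_e·A·√(4πDt)) · exp(−(x−vt)²/(4Dt)), with n_e·A the pore (flow) area.
Plume center vt = 0.0948 × 392 = 37.1616 m, so the well at 34.4 m is 2.7616 m upgradient of the peak.
√(4πDt) = 17.25 m, giving peak height M/(n_e·A·√(4πDt)) = 1.72/(0.22 × 167 × 17.25) = 0.002714 kg/m³.
(x−vt)²/(4Dt) = (-2.7616)²/(4 × 0.0604 × 392) = 0.08053; exp(−0.08053) = 0.9226.
C = 0.002714 × 0.9226 = 0.00250 kg/m³.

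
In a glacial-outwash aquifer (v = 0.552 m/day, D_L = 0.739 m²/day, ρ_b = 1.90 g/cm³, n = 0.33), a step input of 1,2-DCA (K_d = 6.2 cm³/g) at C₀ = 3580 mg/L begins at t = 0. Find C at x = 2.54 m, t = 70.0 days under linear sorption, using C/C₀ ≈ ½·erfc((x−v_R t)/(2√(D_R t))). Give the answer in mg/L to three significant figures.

Retardation factor R = 1 + ρ_b·K_d/n = 1 + 1.90 × 6.2/0.33 = 36.70.
Sorption retards both mechanisms: v_R = v/R = 0.01504 m/day, D_R = D/R = 0.02014 m²/day.
v_R·t = 0.01504 × 70.0 = 1.0528 m; 2√(D_R t) = 2.375 m; argument = (2.54 − 1.0528)/2.375 = 0.6262.
C = C₀ × ½·erfc(0.6262) = 3580 × 0.1879 = 673 mg/L.

673 mg/L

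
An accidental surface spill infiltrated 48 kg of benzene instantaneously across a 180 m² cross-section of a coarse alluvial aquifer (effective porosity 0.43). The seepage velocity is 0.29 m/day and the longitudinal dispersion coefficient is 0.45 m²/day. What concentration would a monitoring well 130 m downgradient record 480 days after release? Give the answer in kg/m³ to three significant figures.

0.0108 kg/m³

For an instantaneous plane source, C(x,t) = M/(n_e·A·√(4πDt)) · exp(−(x−vt)²/(4Dt)), with n_e·A the pore (flow) area.
Plume center vt = 0.29 × 480 = 139.2 m, so the well at 130 m is 9.2 m upgradient of the peak.
√(4πDt) = 52.10 m, giving peak height M/(n_e·A·√(4πDt)) = 48/(0.43 × 180 × 52.10) = 0.01190 kg/m³.
(x−vt)²/(4Dt) = (-9.2)²/(4 × 0.45 × 480) = 0.09796; exp(−0.09796) = 0.9067.
C = 0.01190 × 0.9067 = 0.0108 kg/m³.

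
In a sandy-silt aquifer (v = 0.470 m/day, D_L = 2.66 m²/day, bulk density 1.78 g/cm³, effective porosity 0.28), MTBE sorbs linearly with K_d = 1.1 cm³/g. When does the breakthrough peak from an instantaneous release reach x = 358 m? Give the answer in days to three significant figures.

5990 days

Retardation factor R = 1 + ρ_b·K_d/n = 1 + 1.78 × 1.1/0.28 = 7.993.
Sorption retards both mechanisms: v_R = v/R = 0.05880 m/day, D_R = D/R = 0.3328 m²/day.
Peak time from v_R²t² + 2D_R t − x² = 0: t = (√(D_R² + v_R²x²) − D_R)/v_R².
√(D_R² + v_R²x²) = √(0.3328² + 0.05880² × 358²) = 21.05; v_R² = 0.003457.
t = (21.05 − 0.3328)/0.003457 = 5990 days.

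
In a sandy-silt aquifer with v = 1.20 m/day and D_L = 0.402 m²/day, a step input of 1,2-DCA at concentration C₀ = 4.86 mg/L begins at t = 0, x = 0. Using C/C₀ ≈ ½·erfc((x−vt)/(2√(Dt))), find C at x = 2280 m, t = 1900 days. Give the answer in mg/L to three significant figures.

For a continuous step input, C/C₀ ≈ ½·erfc((x−vt)/(2√(Dt))).
vt = 1.20 × 1900 = 2280 m and 2√(Dt) = 2√(0.402 × 1900) = 55.27 m.
Argument (x−vt)/(2√(Dt)) = (2280 − 2280)/55.27 = 0; ½·erfc(0) = 0.5000.
C = 4.86 × 0.5000 = 2.43 mg/L.

2.43 mg/L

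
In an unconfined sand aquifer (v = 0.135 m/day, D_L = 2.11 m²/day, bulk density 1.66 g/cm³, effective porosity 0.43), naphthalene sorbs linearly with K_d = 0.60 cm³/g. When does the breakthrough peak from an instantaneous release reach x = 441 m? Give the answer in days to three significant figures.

Retardation factor R = 1 + ρ_b·K_d/n = 1 + 1.66 × 0.60/0.43 = 3.316.
Sorption retards both mechanisms: v_R = v/R = 0.04071 m/day, D_R = D/R = 0.6363 m²/day.
Peak time from v_R²t² + 2D_R t − x² = 0: t = (√(D_R² + v_R²x²) − D_R)/v_R².
√(D_R² + v_R²x²) = √(0.6363² + 0.04071² × 441²) = 17.96; v_R² = 0.001657.
t = (17.96 − 0.6363)/0.001657 = 10500 days.

10500 days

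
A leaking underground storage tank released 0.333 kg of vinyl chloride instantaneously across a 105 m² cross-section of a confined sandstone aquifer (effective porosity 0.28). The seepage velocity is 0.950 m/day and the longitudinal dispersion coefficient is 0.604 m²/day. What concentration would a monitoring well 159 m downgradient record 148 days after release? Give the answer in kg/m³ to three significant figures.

For an instantaneous plane source, C(x,t) = M/(n_e·A·√(4πDt)) · exp(−(x−vt)²/(4Dt)), with n_e·A the pore (flow) area.
Plume center vt = 0.950 × 148 = 140.6 m, so the well at 159 m is 18.4 m downgradient of the peak.
√(4πDt) = 33.52 m, giving peak height M/(n_e·A·√(4πDt)) = 0.333/(0.28 × 105 × 33.52) = 0.0003379 kg/m³.
(x−vt)²/(4Dt) = (18.4)²/(4 × 0.604 × 148) = 0.9468; exp(−0.9468) = 0.3880.
C = 0.0003379 × 0.3880 = 0.000131 kg/m³.

0.000131 kg/m³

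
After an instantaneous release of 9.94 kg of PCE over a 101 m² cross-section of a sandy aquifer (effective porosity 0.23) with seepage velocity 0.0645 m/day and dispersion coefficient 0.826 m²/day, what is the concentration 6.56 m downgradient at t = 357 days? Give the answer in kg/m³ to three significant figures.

For an instantaneous plane source, C(x,t) = M/(n_e·A·√(4πDt)) · exp(−(x−vt)²/(4Dt)), with n_e·A the pore (flow) area.
Plume center vt = 0.0645 × 357 = 23.0265 m, so the well at 6.56 m is 16.4665 m upgradient of the peak.
√(4πDt) = 60.87 m, giving peak height M/(n_e·A·√(4πDt)) = 9.94/(0.23 × 101 × 60.87) = 0.007030 kg/m³.
(x−vt)²/(4Dt) = (-16.4665)²/(4 × 0.826 × 357) = 0.2299; exp(−0.2299) = 0.7946.
C = 0.007030 × 0.7946 = 0.00559 kg/m³.

0.00559 kg/m³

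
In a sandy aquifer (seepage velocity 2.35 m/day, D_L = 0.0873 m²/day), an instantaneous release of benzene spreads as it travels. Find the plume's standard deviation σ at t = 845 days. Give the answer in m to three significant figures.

Dispersive spreading gives a Gaussian with σ² = 2Dt; advection only shifts the center.
σ = √(2 × 0.0873 × 845) = 12.1 m.

12.1 m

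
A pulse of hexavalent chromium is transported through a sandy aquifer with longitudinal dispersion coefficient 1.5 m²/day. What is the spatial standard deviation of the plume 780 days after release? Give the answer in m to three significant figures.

48.4 m

Dispersive spreading gives a Gaussian with σ² = 2Dt; advection only shifts the center.
σ = √(2 × 1.5 × 780) = 48.4 m.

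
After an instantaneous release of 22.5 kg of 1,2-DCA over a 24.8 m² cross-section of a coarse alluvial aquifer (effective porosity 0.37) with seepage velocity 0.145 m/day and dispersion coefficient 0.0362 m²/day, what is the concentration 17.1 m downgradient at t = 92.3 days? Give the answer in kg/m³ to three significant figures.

For an instantaneous plane source, C(x,t) = M/(n_e·A·√(4πDt)) · exp(−(x−vt)²/(4Dt)), with n_e·A the pore (flow) area.
Plume center vt = 0.145 × 92.3 = 13.3835 m, so the well at 17.1 m is 3.7165 m downgradient of the peak.
√(4πDt) = 6.480 m, giving peak height M/(n_e·A·√(4πDt)) = 22.5/(0.37 × 24.8 × 6.480) = 0.3784 kg/m³.
(x−vt)²/(4Dt) = (3.7165)²/(4 × 0.0362 × 92.3) = 1.033; exp(−1.033) = 0.3559.
C = 0.3784 × 0.3559 = 0.135 kg/m³.

0.135 kg/m³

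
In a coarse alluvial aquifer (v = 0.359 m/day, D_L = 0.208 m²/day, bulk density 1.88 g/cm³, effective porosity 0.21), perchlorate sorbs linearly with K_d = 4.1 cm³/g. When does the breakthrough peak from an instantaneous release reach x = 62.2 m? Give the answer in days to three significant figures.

Retardation factor R = 1 + ρ_b·K_d/n = 1 + 1.88 × 4.1/0.21 = 37.70.
Sorption retards both mechanisms: v_R = v/R = 0.009523 m/day, D_R = D/R = 0.005517 m²/day.
Peak time from v_R²t² + 2D_R t − x² = 0: t = (√(D_R² + v_R²x²) − D_R)/v_R².
√(D_R² + v_R²x²) = √(0.005517² + 0.009523² × 62.2²) = 0.5924; v_R² = 9.069e-05.
t = (0.5924 − 0.005517)/9.069e-05 = 6470 days.

6470 days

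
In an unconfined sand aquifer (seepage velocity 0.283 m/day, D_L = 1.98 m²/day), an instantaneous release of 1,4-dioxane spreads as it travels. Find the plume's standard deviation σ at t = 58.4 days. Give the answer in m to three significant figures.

15.2 m

Dispersive spreading gives a Gaussian with σ² = 2Dt; advection only shifts the center.
σ = √(2 × 1.98 × 58.4) = 15.2 m.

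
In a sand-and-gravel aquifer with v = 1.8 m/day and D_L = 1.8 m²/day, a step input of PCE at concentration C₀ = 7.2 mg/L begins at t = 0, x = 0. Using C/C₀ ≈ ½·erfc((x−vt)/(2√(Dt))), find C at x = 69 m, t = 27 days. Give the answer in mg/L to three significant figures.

0.139 mg/L

For a continuous step input, C/C₀ ≈ ½·erfc((x−vt)/(2√(Dt))).
vt = 1.8 × 27 = 48.6 m and 2√(Dt) = 2√(1.8 × 27) = 13.94 m.
Argument (x−vt)/(2√(Dt)) = (69 − 48.6)/13.94 = 1.463; ½·erfc(1.463) = 0.01927.
C = 7.2 × 0.01927 = 0.139 mg/L.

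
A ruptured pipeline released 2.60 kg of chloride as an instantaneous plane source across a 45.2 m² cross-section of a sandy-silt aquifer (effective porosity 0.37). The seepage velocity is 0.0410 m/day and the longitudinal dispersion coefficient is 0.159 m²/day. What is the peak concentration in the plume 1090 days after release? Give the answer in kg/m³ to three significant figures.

The peak of an instantaneous 1D plume sits at x = vt; there the Gaussian factor is 1 and C_max = M/(n_e·A·√(4πDt)), where n_e·A is the pore area the mass is dissolved in.
√(4πDt) = √(4π × 0.159 × 1090) = 46.67 m, so C_max = 2.60/(0.37 × 45.2 × 46.67) = 0.00333 kg/m³.

0.00333 kg/m³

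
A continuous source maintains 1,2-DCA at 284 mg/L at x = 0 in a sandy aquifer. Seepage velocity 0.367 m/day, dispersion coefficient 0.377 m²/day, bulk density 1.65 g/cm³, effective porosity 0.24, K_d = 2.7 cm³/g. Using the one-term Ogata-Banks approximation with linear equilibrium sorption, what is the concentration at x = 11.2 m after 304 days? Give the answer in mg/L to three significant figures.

Retardation factor R = 1 + ρ_b·K_d/n = 1 + 1.65 × 2.7/0.24 = 19.56.
Sorption retards both mechanisms: v_R = v/R = 0.01876 m/day, D_R = D/R = 0.01927 m²/day.
v_R·t = 0.01876 × 304 = 5.70304 m; 2√(D_R t) = 4.841 m; argument = (11.2 − 5.70304)/4.841 = 1.136.
C = C₀ × ½·erfc(1.136) = 284 × 0.05408 = 15.4 mg/L.

15.4 mg/L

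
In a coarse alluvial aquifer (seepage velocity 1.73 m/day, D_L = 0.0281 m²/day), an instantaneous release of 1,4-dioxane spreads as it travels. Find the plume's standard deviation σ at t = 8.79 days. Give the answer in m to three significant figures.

Dispersive spreading gives a Gaussian with σ² = 2Dt; advection only shifts the center.
σ = √(2 × 0.0281 × 8.79) = 0.703 m.

0.703 m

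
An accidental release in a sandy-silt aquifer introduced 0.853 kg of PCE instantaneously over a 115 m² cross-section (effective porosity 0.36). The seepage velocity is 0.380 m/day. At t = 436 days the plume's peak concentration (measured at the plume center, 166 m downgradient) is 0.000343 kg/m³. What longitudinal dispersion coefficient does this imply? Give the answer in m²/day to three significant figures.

At the plume center C_max = M/(n_e·A·√(4πDt)), so D = M²/(4πt·(n_e·A·C_max)²).
n_e·A·C_max = 0.36 × 115 × 0.000343 = 0.01420 kg/m.
D = 0.853²/(4π × 436 × 0.01420²) = 0.659 m²/day.

0.659 m²/day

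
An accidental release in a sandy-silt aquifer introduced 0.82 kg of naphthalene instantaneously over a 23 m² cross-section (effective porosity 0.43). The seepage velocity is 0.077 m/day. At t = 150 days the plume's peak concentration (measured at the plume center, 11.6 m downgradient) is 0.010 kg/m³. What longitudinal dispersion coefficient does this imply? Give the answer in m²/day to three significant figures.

0.0365 m²/day

At the plume center C_max = M/(n_e·A·√(4πDt)), so D = M²/(4πt·(n_e·A·C_max)²).
n_e·A·C_max = 0.43 × 23 × 0.010 = 0.09890 kg/m.
D = 0.82²/(4π × 150 × 0.09890²) = 0.0365 m²/day.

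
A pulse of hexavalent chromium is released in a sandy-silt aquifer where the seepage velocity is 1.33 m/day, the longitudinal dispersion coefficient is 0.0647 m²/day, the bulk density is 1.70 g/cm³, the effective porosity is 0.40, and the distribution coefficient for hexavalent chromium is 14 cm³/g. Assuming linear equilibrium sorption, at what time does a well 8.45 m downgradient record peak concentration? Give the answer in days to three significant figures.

382 days

Retardation factor R = 1 + ρ_b·K_d/n = 1 + 1.70 × 14/0.40 = 60.50.
Sorption retards both mechanisms: v_R = v/R = 0.02198 m/day, D_R = D/R = 0.001069 m²/day.
Peak time from v_R²t² + 2D_R t − x² = 0: t = (√(D_R² + v_R²x²) − D_R)/v_R².
√(D_R² + v_R²x²) = √(0.001069² + 0.02198² × 8.45²) = 0.1857; v_R² = 0.0004831.
t = (0.1857 − 0.001069)/0.0004831 = 382 days.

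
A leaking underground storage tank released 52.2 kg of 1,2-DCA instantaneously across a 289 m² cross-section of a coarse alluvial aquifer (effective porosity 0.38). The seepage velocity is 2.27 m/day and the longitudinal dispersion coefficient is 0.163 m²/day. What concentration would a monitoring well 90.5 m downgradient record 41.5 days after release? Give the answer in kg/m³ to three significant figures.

For an instantaneous plane source, C(x,t) = M/(n_e·A·√(4πDt)) · exp(−(x−vt)²/(4Dt)), with n_e·A the pore (flow) area.
Plume center vt = 2.27 × 41.5 = 94.205 m, so the well at 90.5 m is 3.705 m upgradient of the peak.
√(4πDt) = 9.220 m, giving peak height M/(n_e·A·√(4πDt)) = 52.2/(0.38 × 289 × 9.220) = 0.05155 kg/m³.
(x−vt)²/(4Dt) = (-3.705)²/(4 × 0.163 × 41.5) = 0.5073; exp(−0.5073) = 0.6021.
C = 0.05155 × 0.6021 = 0.0310 kg/m³.

0.0310 kg/m³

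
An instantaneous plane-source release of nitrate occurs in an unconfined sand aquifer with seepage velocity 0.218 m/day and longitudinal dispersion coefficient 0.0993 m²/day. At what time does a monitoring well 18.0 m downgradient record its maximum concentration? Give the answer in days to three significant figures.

For the 1D instantaneous-source solution, setting ∂C/∂t = 0 at fixed x gives v²t² + 2Dt − x² = 0, so t = (√(D² + v²x²) − D)/v².
√(D² + v²x²) = √(0.0993² + 0.218² × 18.0²) = 3.925; v² = 0.047524.
t = (3.925 − 0.0993)/0.047524 = 80.5 days (vs. the pure-advection estimate x/v = 82.6 d).

80.5 days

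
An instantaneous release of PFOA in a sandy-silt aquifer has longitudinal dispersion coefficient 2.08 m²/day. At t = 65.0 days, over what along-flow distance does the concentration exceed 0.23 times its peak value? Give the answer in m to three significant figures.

The plume is Gaussian with σ = √(2Dt) = √(2 × 2.08 × 65.0) = 16.44 m.
C/C_peak = exp(−Δx²/(2σ²)) = 0.23 ⇒ Δx = σ·√(−2 ln 0.23) = 16.44 × 1.714 = 28.18 m.
Width = 2Δx = 56.4 m.

56.4 m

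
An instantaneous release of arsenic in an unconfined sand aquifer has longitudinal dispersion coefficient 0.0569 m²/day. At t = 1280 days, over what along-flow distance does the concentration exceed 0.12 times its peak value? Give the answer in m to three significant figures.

The plume is Gaussian with σ = √(2Dt) = √(2 × 0.0569 × 1280) = 12.07 m.
C/C_peak = exp(−Δx²/(2σ²)) = 0.12 ⇒ Δx = σ·√(−2 ln 0.12) = 12.07 × 2.059 = 24.85 m.
Width = 2Δx = 49.7 m.

49.7 m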